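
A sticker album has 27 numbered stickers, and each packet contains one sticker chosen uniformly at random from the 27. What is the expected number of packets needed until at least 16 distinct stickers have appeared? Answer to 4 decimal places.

23.5326

With k distinct stickers already seen, the next new one arrives after an expected 27/(27-k) packets.
Sum over k = 0,...,15: E = 27/27 + 27/26 + 27/25 + ... + 27/13 + 27/12 = 23.53264.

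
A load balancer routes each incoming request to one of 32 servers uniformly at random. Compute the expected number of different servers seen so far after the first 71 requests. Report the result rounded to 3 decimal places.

28.641

For each server, P(seen in 71 requests) = 1 - (31/32)^71 = 0.8950.
By linearity of expectation, E[distinct seen] = 32·(1 - (31/32)^71) = 28.6412.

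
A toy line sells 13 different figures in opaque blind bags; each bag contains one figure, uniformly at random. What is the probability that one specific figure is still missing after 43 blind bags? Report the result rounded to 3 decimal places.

0.032

Each blind bag misses the fixed figure with probability (13-1)/13 = 12/13, independently.
P(still missing after 43) = (12/13)^43 = 0.0320.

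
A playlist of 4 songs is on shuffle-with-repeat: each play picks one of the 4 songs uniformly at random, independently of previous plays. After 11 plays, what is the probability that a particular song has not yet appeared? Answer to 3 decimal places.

Each play misses the fixed song with probability (4-1)/4 = 3/4, independently.
P(still missing after 11) = (3/4)^11 = 0.0422.

0.042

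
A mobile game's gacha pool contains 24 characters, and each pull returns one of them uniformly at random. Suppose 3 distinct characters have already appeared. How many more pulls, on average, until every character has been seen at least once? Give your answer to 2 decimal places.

The wait to go from k to k+1 distinct characters is geometric with mean 24/(24-k).
Sum over k = 3,...,23: E = 24/21 + 24/20 + 24/19 + ... + 24/2 + 24/1 = 87.489.

87.49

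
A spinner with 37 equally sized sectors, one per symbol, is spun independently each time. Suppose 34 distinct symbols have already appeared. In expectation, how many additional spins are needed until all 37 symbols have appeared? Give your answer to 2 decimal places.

67.83

The wait to go from k to k+1 distinct symbols is geometric with mean 37/(37-k).
Sum over k = 34,...,36: E = 37/3 + 37/2 + 37/1 = 67.833.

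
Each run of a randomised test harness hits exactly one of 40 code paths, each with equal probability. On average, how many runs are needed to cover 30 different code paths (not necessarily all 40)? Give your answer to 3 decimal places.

Going from k to k+1 distinct takes a geometric number of runs with mean 40/(40-k).
Sum over k = 0,...,29: E = 40/40 + 40/39 + 40/38 + ... + 40/12 + 40/11 = 53.9830.

53.983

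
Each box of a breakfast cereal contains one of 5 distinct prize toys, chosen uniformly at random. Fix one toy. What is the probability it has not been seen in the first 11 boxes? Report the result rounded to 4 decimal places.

On each box the fixed toy fails to appear with probability 4/5.
P(still missing after 11) = (4/5)^11 = 0.08590.

0.0859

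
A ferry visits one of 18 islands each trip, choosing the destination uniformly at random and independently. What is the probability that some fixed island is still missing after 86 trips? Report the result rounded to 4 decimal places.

0.0073

On each trip the fixed island fails to appear with probability 17/18.
P(still missing after 86) = (17/18)^86 = 0.00733.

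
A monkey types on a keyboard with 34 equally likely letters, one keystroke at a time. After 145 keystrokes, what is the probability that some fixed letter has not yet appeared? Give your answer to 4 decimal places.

0.0132

On each keystroke the fixed letter fails to appear with probability 33/34.
P(still missing after 145) = (33/34)^145 = 0.01318.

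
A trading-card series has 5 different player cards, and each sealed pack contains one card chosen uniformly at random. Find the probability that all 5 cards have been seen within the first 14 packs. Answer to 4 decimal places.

By inclusion–exclusion over which cards are missing,
P(all seen) = Σ_{j=0}^{5} (-1)^j C(5,j)((5-j)/5)^14
= 1.00000 - 0.21990 + 0.00784 - 0.00003 + 0.00000 - 0.00000
= 0.78791.

0.7879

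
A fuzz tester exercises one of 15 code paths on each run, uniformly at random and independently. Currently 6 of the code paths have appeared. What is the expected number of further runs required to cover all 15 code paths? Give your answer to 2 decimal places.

42.43

With k distinct code paths already seen, the next new one takes an expected 15/(15-k) runs.
Sum over k = 6,...,14: E = 15/9 + 15/8 + 15/7 + ... + 15/2 + 15/1 = 42.435.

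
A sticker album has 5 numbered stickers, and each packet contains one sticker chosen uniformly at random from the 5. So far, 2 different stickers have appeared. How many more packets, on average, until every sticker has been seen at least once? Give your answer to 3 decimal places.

From k distinct to k+1 distinct takes on average 5/(5-k) packets.
Sum over k = 2,...,4: E = 5/3 + 5/2 + 5/1 = 9.1667.

9.167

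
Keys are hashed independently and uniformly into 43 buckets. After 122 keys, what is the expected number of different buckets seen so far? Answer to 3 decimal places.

For each bucket, P(seen in 122 keys) = 1 - (42/43)^122 = 0.9433.
By linearity of expectation, E[distinct seen] = 43·(1 - (42/43)^122) = 40.5637.

40.564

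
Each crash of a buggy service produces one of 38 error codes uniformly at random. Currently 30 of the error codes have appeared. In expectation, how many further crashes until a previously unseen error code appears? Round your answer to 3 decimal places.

The number of crashes until the next new error code is geometric with success probability 8/38, so its mean is 38/8.
E = 38/8 = 4.7500.

4.750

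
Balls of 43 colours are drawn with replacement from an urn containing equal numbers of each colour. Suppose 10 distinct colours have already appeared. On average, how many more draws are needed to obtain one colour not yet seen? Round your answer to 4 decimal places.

1.3030

Each draw yields a new colour with probability (43-10)/43 = 33/43, so the wait is geometric with mean 43/33.
E = 43/33 = 1.30303.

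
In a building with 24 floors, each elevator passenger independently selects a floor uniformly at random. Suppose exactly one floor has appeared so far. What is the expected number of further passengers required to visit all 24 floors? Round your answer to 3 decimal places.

With k distinct floors already seen, the next new one takes an expected 24/(24-k) passengers.
Sum over k = 1,...,23: E = 24/23 + 24/22 + 24/21 + ... + 24/2 + 24/1 = 89.6230.

89.623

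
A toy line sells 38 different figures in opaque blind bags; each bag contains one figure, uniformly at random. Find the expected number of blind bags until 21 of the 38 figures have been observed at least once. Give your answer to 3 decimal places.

Going from k to k+1 distinct takes a geometric number of blind bags with mean 38/(38-k).
Sum over k = 0,...,20: E = 38/38 + 38/37 + 38/36 + ... + 38/19 + 38/18 = 29.9573.

29.957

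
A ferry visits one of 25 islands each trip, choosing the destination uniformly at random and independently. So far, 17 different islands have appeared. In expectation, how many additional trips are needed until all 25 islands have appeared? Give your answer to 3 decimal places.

From k distinct to k+1 distinct takes on average 25/(25-k) trips.
Sum over k = 17,...,24: E = 25/8 + 25/7 + 25/6 + ... + 25/2 + 25/1 = 67.9464.

67.946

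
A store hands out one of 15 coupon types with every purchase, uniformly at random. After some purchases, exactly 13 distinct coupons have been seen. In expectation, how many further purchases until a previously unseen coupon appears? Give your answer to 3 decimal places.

The number of purchases until the next new coupon is geometric with success probability 2/15, so its mean is 15/2.
E = 15/2 = 7.5000.

7.500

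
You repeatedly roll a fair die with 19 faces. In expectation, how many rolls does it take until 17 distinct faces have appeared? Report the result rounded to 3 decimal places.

With k distinct faces already seen, the next new one arrives after an expected 19/(19-k) rolls.
Sum over k = 0,...,16: E = 19/19 + 19/18 + 19/17 + ... + 19/4 + 19/3 = 38.9071.

38.907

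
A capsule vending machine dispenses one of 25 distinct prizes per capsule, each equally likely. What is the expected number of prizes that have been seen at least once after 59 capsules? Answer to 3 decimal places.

For each prize, P(seen in 59 capsules) = 1 - (24/25)^59 = 0.9100.
By linearity of expectation, E[distinct seen] = 25·(1 - (24/25)^59) = 22.7512.

22.751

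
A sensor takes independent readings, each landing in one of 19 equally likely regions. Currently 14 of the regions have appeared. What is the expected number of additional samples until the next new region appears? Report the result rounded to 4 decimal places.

Each sample yields a new region with probability (19-14)/19 = 5/19, so the wait is geometric with mean 19/5.
E = 19/5 = 3.80000.

3.8000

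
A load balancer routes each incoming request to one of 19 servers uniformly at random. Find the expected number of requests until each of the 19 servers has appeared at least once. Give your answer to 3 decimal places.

67.407

The wait to go from k to k+1 distinct servers is geometric with mean 19/(19-k).
E[T] = 19/19 + 19/18 + 19/17 + ... + 19/2 + 19/1 = 19·H_{19}.
H_{19} = 3.5477, so E[T] = 67.4071.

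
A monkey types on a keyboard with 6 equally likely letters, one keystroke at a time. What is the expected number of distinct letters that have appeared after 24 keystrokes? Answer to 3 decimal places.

For each letter, P(seen in 24 keystrokes) = 1 - (5/6)^24 = 0.9874.
By linearity of expectation, E[distinct seen] = 6·(1 - (5/6)^24) = 5.9245.

5.925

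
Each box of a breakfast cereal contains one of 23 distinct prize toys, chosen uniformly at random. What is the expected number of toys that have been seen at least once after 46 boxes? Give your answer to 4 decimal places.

20.0236

For each toy, P(seen in 46 boxes) = 1 - (22/23)^46 = 0.87059.
By linearity of expectation, E[distinct seen] = 23·(1 - (22/23)^46) = 20.02360.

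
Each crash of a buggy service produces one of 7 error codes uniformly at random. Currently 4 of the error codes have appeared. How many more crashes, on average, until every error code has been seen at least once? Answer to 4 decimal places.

12.8333

The wait to go from k to k+1 distinct error codes is geometric with mean 7/(7-k).
Sum over k = 4,...,6: E = 7/3 + 7/2 + 7/1 = 12.83333.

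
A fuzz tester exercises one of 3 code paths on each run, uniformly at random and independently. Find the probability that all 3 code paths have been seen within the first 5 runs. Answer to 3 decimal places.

0.617

Let A_i be the event that code path i is missing after 5 runs. By inclusion–exclusion on the A_i,
P(all seen) = Σ_{j=0}^{3} (-1)^j C(3,j)((3-j)/3)^5
= 1.0000 - 0.3951 + 0.0123 - 0.0000
= 0.6173.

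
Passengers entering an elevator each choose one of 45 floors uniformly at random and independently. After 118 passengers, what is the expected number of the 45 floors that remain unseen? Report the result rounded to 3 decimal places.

For each floor, P(unseen after 118) = (44/45)^118 = 0.0705.
By linearity of expectation, E[unseen] = 45·(44/45)^118 = 3.1736.

3.174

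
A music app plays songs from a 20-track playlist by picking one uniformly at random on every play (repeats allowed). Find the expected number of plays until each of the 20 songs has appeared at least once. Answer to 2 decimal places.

71.95

Split into phases: going from k distinct to k+1 distinct takes on average 20/(20-k) plays.
E[T] = 20/20 + 20/19 + 20/18 + ... + 20/2 + 20/1 = 20·H_{20}.
H_{20} = 3.598, so E[T] = 71.955.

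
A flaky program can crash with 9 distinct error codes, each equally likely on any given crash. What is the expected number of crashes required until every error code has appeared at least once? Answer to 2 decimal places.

The wait to go from k to k+1 distinct error codes is geometric with mean 9/(9-k).
E[T] = 9/9 + 9/8 + 9/7 + ... + 9/2 + 9/1 = 9·H_{9}.
H_{9} = 2.829, so E[T] = 25.461.

25.46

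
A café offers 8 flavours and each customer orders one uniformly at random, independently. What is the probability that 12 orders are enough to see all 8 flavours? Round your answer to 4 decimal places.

By inclusion–exclusion over which flavours are missing,
P(all seen) = Σ_{j=0}^{8} (-1)^j C(8,j)((8-j)/8)^12
= 1.00000 - 1.61134 + 0.88694 - 0.19895 + 0.01709 - 0.00043 + 0.00000 - 0.00000 + 0.00000
= 0.09331.

0.0933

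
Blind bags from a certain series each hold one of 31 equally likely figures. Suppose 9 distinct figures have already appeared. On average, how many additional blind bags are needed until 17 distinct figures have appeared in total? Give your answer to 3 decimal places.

13.617

With k distinct figures already seen, the next new one takes an expected 31/(31-k) blind bags.
Sum over k = 9,...,16: E = 31/22 + 31/21 + 31/20 + ... + 31/16 + 31/15 = 13.6168.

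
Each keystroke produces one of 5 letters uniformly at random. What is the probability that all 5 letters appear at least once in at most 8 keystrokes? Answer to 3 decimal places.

0.323

By inclusion–exclusion over which letters are missing,
P(all seen) = Σ_{j=0}^{5} (-1)^j C(5,j)((5-j)/5)^8
= 1.0000 - 0.8389 + 0.1680 - 0.0066 + 0.0000 - 0.0000
= 0.3226.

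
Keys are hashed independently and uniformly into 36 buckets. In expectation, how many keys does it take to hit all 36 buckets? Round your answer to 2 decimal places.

150.28

After k distinct buckets have appeared, the next key gives a new one with probability (36-k)/36, so the expected wait for the (k+1)-th is 36/(36-k).
E[T] = 36/36 + 36/35 + 36/34 + ... + 36/2 + 36/1 = 36·H_{36}.
H_{36} = 4.175, so E[T] = 150.284.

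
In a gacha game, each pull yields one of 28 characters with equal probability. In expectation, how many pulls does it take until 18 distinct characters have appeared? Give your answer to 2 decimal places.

27.95

With k distinct characters already seen, the next new one arrives after an expected 28/(28-k) pulls.
Sum over k = 0,...,17: E = 28/28 + 28/27 + 28/26 + ... + 28/12 + 28/11 = 27.950.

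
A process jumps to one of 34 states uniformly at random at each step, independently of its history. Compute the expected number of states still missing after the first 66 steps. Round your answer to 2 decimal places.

For each state, P(unseen after 66) = (33/34)^66 = 0.139.
By linearity of expectation, E[unseen] = 34·(33/34)^66 = 4.740.

4.74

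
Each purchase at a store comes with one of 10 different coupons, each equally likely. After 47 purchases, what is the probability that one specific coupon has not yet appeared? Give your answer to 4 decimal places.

0.0071

Each purchase misses the fixed coupon with probability (10-1)/10 = 9/10, independently.
P(still missing after 47) = (9/10)^47 = 0.00707.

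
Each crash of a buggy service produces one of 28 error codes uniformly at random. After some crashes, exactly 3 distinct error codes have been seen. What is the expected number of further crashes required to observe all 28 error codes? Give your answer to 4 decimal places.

106.8468

The wait to go from k to k+1 distinct error codes is geometric with mean 28/(28-k).
Sum over k = 3,...,27: E = 28/25 + 28/24 + 28/23 + ... + 28/2 + 28/1 = 106.84683.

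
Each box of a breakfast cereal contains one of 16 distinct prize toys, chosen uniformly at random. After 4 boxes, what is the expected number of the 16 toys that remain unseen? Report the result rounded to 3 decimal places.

12.360

For each toy, P(unseen after 4) = (15/16)^4 = 0.7725.
By linearity of expectation, E[unseen] = 16·(15/16)^4 = 12.3596.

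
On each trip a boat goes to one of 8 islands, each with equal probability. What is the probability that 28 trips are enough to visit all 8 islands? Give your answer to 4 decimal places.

By inclusion–exclusion over which islands are missing,
P(all seen) = Σ_{j=0}^{8} (-1)^j C(8,j)((8-j)/8)^28
= 1.00000 - 0.19025 + 0.00889 - 0.00011 + 0.00000 - 0.00000 + 0.00000 - 0.00000 + 0.00000
= 0.81854.

0.8185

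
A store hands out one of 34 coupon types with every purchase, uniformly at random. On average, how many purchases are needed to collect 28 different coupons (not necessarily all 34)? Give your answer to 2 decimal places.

56.72

With k distinct coupons already seen, the next new one arrives after an expected 34/(34-k) purchases.
Sum over k = 0,...,27: E = 34/34 + 34/33 + 34/32 + ... + 34/8 + 34/7 = 56.719.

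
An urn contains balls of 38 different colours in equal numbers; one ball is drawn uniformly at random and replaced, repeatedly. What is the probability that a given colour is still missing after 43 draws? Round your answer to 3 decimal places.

On each draw the fixed colour fails to appear with probability 37/38.
P(still missing after 43) = (37/38)^43 = 0.3177.

0.318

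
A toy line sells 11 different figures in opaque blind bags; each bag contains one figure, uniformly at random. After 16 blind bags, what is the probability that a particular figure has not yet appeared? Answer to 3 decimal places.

0.218

On each blind bag the fixed figure fails to appear with probability 10/11.
P(still missing after 16) = (10/11)^16 = 0.2176.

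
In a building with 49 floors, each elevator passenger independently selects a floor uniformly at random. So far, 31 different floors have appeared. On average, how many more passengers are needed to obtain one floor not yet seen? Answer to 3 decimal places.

2.722

The number of passengers until the next new floor is geometric with success probability 18/49, so its mean is 49/18.
E = 49/18 = 2.7222.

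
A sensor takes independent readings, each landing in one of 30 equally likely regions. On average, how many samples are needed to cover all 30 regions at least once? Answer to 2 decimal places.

After k distinct regions have appeared, the next sample gives a new one with probability (30-k)/30, so the expected wait for the (k+1)-th is 30/(30-k).
E[T] = 30/30 + 30/29 + 30/28 + ... + 30/2 + 30/1 = 30·H_{30}.
H_{30} = 3.995, so E[T] = 119.850.

119.85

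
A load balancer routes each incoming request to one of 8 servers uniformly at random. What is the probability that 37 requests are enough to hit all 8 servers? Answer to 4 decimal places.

By inclusion–exclusion over which servers are missing,
P(all seen) = Σ_{j=0}^{8} (-1)^j C(8,j)((8-j)/8)^37
= 1.00000 - 0.05720 + 0.00067 - 0.00000 + 0.00000 - 0.00000 + 0.00000 - 0.00000 + 0.00000
= 0.94347.

0.9435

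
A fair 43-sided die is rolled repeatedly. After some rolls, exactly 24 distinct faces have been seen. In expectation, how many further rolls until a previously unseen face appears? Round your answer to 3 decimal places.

Each roll yields a new face with probability (43-24)/43 = 19/43, so the wait is geometric with mean 43/19.
E = 43/19 = 2.2632.

2.263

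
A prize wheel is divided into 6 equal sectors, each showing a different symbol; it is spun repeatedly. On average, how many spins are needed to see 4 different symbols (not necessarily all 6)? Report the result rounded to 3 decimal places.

5.700

With k distinct symbols already seen, the next new one arrives after an expected 6/(6-k) spins.
Sum over k = 0,...,3: E = 6/6 + 6/5 + 6/4 + 6/3 = 5.7000.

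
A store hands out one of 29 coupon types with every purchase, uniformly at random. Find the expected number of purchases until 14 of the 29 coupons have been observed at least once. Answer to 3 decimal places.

With k distinct coupons already seen, the next new one arrives after an expected 29/(29-k) purchases.
Sum over k = 0,...,13: E = 29/29 + 29/28 + 29/27 + ... + 29/17 + 29/16 = 18.6593.

18.659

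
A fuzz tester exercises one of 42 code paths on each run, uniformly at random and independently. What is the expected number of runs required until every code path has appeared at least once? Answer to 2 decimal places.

181.72

The wait to go from k to k+1 distinct code paths is geometric with mean 42/(42-k).
E[T] = 42/42 + 42/41 + 42/40 + ... + 42/2 + 42/1 = 42·H_{42}.
H_{42} = 4.327, so E[T] = 181.723.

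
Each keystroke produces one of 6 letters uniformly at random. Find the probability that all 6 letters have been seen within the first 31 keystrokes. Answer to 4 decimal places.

0.9790

Let A_i be the event that letter i is missing after 31 keystrokes. By inclusion–exclusion on the A_i,
P(all seen) = Σ_{j=0}^{6} (-1)^j C(6,j)((6-j)/6)^31
= 1.00000 - 0.02106 + 0.00005 - 0.00000 + 0.00000 - 0.00000 + 0.00000
= 0.97899.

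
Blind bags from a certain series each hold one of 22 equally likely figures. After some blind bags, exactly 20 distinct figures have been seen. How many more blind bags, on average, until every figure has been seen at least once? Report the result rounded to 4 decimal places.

33.0000

From k distinct to k+1 distinct takes on average 22/(22-k) blind bags.
Sum over k = 20,...,21: E = 22/2 + 22/1 = 33.00000.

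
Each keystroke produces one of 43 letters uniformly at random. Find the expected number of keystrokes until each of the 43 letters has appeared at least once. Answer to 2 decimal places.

187.05

Split into phases: going from k distinct to k+1 distinct takes on average 43/(43-k) keystrokes.
E[T] = 43/43 + 43/42 + 43/41 + ... + 43/2 + 43/1 = 43·H_{43}.
H_{43} = 4.350, so E[T] = 187.050.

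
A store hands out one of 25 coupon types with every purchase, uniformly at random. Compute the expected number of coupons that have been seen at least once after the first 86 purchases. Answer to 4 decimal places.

24.2531

For each coupon, P(seen in 86 purchases) = 1 - (24/25)^86 = 0.97012.
By linearity of expectation, E[distinct seen] = 25·(1 - (24/25)^86) = 24.25309.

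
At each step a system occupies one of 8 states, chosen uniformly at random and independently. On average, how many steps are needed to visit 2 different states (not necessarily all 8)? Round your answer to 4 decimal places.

2.1429

Going from k to k+1 distinct takes a geometric number of steps with mean 8/(8-k).
Sum over k = 0,...,1: E = 8/8 + 8/7 = 2.14286.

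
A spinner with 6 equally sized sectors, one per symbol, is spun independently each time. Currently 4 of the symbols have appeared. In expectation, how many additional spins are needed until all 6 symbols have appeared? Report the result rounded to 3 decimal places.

9.000

With k distinct symbols already seen, the next new one takes an expected 6/(6-k) spins.
Sum over k = 4,...,5: E = 6/2 + 6/1 = 9.0000.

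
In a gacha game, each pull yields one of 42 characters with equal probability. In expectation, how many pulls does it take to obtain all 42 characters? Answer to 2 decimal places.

Split into phases: going from k distinct to k+1 distinct takes on average 42/(42-k) pulls.
E[T] = 42/42 + 42/41 + 42/40 + ... + 42/2 + 42/1 = 42·H_{42}.
H_{42} = 4.327, so E[T] = 181.723.

181.72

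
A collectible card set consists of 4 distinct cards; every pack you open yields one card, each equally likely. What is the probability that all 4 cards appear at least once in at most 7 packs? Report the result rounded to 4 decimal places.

0.5127

Let A_i be the event that card i is missing after 7 packs. By inclusion–exclusion on the A_i,
P(all seen) = Σ_{j=0}^{4} (-1)^j C(4,j)((4-j)/4)^7
= 1.00000 - 0.53394 + 0.04688 - 0.00024 + 0.00000
= 0.51270.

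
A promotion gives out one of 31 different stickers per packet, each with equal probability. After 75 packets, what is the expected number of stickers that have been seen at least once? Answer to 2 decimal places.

28.35

For each sticker, P(seen in 75 packets) = 1 - (30/31)^75 = 0.914.
By linearity of expectation, E[distinct seen] = 31·(1 - (30/31)^75) = 28.349.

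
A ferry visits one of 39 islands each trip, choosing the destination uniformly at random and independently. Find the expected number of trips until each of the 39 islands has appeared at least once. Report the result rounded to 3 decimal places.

Split into phases: going from k distinct to k+1 distinct takes on average 39/(39-k) trips.
E[T] = 39/39 + 39/38 + 39/37 + ... + 39/2 + 39/1 = 39·H_{39}.
H_{39} = 4.2535, so E[T] = 165.8882.

165.888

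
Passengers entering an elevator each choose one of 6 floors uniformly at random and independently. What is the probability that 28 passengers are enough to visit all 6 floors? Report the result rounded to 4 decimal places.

Let A_i be the event that floor i is missing after 28 passengers. By inclusion–exclusion on the A_i,
P(all seen) = Σ_{j=0}^{6} (-1)^j C(6,j)((6-j)/6)^28
= 1.00000 - 0.03640 + 0.00018 - 0.00000 + 0.00000 - 0.00000 + 0.00000
= 0.96378.

0.9638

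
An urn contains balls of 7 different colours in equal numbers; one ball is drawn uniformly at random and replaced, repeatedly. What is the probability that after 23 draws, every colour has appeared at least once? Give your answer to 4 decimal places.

Let A_i be the event that colour i is missing after 23 draws. By inclusion–exclusion on the A_i,
P(all seen) = Σ_{j=0}^{7} (-1)^j C(7,j)((7-j)/7)^23
= 1.00000 - 0.20199 + 0.00915 - 0.00009 + 0.00000 - 0.00000 + 0.00000 - 0.00000
= 0.80707.

0.8071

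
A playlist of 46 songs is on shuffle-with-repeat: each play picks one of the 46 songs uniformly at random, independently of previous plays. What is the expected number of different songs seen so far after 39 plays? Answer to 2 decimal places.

26.48

For each song, P(seen in 39 plays) = 1 - (45/46)^39 = 0.576.
By linearity of expectation, E[distinct seen] = 46·(1 - (45/46)^39) = 26.480.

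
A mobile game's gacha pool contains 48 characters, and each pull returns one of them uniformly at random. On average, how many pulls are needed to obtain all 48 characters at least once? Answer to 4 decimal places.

Split into phases: going from k distinct to k+1 distinct takes on average 48/(48-k) pulls.
E[T] = 48/48 + 48/47 + 48/46 + ... + 48/2 + 48/1 = 48·H_{48}.
H_{48} = 4.45880, so E[T] = 214.02226.

214.0223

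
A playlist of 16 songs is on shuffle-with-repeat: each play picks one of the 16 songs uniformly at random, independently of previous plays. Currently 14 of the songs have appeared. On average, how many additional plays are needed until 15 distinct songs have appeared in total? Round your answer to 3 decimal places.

With k distinct songs already seen, the next new one takes an expected 16/(16-k) plays.
Only the k = 14 term is needed: E = 16/2 = 8.0000.

8.000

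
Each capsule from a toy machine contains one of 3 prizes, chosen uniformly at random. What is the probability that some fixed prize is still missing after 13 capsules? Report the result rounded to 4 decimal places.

0.0051

On each capsule the fixed prize fails to appear with probability 2/3.
P(still missing after 13) = (2/3)^13 = 0.00514.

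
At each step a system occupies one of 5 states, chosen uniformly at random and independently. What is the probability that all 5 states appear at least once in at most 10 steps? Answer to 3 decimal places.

0.523

By inclusion–exclusion over which states are missing,
P(all seen) = Σ_{j=0}^{5} (-1)^j C(5,j)((5-j)/5)^10
= 1.0000 - 0.5369 + 0.0605 - 0.0010 + 0.0000 - 0.0000
= 0.5225.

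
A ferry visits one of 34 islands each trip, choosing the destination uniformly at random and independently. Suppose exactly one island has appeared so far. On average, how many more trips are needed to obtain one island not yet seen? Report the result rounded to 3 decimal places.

1.030

Each trip yields a new island with probability (34-1)/34 = 33/34, so the wait is geometric with mean 34/33.
E = 34/33 = 1.0303.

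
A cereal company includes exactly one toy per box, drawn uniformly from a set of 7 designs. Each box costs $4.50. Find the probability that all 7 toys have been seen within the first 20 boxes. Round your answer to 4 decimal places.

Let A_i be the event that toy i is missing after 20 boxes. By inclusion–exclusion on the A_i,
P(all seen) = Σ_{j=0}^{7} (-1)^j C(7,j)((7-j)/7)^20
= 1.00000 - 0.32075 + 0.02510 - 0.00048 + 0.00000 - 0.00000 + 0.00000 - 0.00000
= 0.70387.

0.7039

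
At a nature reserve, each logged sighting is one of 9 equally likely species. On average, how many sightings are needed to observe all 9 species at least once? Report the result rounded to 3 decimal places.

Split into phases: going from k distinct to k+1 distinct takes on average 9/(9-k) sightings.
E[T] = 9/9 + 9/8 + 9/7 + ... + 9/2 + 9/1 = 9·H_{9}.
H_{9} = 2.8290, so E[T] = 25.4607.

25.461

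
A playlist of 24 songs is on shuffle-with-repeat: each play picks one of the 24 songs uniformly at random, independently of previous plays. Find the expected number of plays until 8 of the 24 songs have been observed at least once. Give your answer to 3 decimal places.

9.486

With k distinct songs already seen, the next new one arrives after an expected 24/(24-k) plays.
Sum over k = 0,...,7: E = 24/24 + 24/23 + 24/22 + ... + 24/18 + 24/17 = 9.4855.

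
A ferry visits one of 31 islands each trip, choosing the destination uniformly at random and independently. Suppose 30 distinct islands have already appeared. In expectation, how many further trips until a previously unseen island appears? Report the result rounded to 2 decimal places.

31.00

The number of trips until the next new island is geometric with success probability 1/31, so its mean is 31/1.
E = 31/1 = 31.000.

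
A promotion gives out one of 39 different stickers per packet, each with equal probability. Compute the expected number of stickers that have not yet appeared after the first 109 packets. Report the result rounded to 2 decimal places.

For each sticker, P(unseen after 109) = (38/39)^109 = 0.059.
By linearity of expectation, E[unseen] = 39·(38/39)^109 = 2.298.

2.30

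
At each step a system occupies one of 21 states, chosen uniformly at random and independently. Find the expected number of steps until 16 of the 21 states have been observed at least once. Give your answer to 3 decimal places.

With k distinct states already seen, the next new one arrives after an expected 21/(21-k) steps.
Sum over k = 0,...,15: E = 21/21 + 21/20 + 21/19 + ... + 21/7 + 21/6 = 28.6025.

28.603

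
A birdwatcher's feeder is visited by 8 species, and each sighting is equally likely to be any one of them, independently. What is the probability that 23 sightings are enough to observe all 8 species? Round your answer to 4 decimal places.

0.6654

By inclusion–exclusion over which species are missing,
P(all seen) = Σ_{j=0}^{8} (-1)^j C(8,j)((8-j)/8)^23
= 1.00000 - 0.37092 + 0.03746 - 0.00113 + 0.00001 - 0.00000 + 0.00000 - 0.00000 + 0.00000
= 0.66542.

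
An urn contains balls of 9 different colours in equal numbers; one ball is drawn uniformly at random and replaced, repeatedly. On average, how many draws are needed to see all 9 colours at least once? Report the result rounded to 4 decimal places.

Split into phases: going from k distinct to k+1 distinct takes on average 9/(9-k) draws.
E[T] = 9/9 + 9/8 + 9/7 + ... + 9/2 + 9/1 = 9·H_{9}.
H_{9} = 2.82897, so E[T] = 25.46071.

25.4607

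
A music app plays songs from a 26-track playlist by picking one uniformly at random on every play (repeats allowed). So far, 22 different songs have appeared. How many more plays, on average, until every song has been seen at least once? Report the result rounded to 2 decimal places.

54.17

From k distinct to k+1 distinct takes on average 26/(26-k) plays.
Sum over k = 22,...,25: E = 26/4 + 26/3 + 26/2 + 26/1 = 54.167.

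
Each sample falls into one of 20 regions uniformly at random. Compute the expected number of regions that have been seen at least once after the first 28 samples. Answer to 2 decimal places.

For each region, P(seen in 28 samples) = 1 - (19/20)^28 = 0.762.
By linearity of expectation, E[distinct seen] = 20·(1 - (19/20)^28) = 15.243.

15.24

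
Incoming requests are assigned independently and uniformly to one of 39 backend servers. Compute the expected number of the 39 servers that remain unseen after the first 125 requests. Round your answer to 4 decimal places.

For each server, P(unseen after 125) = (38/39)^125 = 0.03889.
By linearity of expectation, E[unseen] = 39·(38/39)^125 = 1.51683.

1.5168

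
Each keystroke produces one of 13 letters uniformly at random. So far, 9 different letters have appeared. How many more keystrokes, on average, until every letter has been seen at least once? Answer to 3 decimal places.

27.083

The wait to go from k to k+1 distinct letters is geometric with mean 13/(13-k).
Sum over k = 9,...,12: E = 13/4 + 13/3 + 13/2 + 13/1 = 27.0833.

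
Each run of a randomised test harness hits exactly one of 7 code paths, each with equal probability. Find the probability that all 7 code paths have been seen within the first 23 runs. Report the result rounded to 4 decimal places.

Let A_i be the event that code path i is missing after 23 runs. By inclusion–exclusion on the A_i,
P(all seen) = Σ_{j=0}^{7} (-1)^j C(7,j)((7-j)/7)^23
= 1.00000 - 0.20199 + 0.00915 - 0.00009 + 0.00000 - 0.00000 + 0.00000 - 0.00000
= 0.80707.

0.8071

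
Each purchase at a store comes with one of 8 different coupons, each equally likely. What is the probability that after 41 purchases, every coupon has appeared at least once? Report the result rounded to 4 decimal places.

Let A_i be the event that coupon i is missing after 41 purchases. By inclusion–exclusion on the A_i,
P(all seen) = Σ_{j=0}^{8} (-1)^j C(8,j)((8-j)/8)^41
= 1.00000 - 0.03353 + 0.00021 - 0.00000 + 0.00000 - 0.00000 + 0.00000 - 0.00000 + 0.00000
= 0.96668.

0.9667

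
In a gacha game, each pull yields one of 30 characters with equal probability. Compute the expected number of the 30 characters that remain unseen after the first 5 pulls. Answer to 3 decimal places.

For each character, P(unseen after 5) = (29/30)^5 = 0.8441.
By linearity of expectation, E[unseen] = 30·(29/30)^5 = 25.3224.

25.322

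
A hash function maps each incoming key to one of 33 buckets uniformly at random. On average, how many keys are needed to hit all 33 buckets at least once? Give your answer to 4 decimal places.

134.9303

After k distinct buckets have appeared, the next key gives a new one with probability (33-k)/33, so the expected wait for the (k+1)-th is 33/(33-k).
E[T] = 33/33 + 33/32 + 33/31 + ... + 33/2 + 33/1 = 33·H_{33}.
H_{33} = 4.08880, so E[T] = 134.93034.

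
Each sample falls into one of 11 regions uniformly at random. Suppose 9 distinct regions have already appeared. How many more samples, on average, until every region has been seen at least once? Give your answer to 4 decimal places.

From k distinct to k+1 distinct takes on average 11/(11-k) samples.
Sum over k = 9,...,10: E = 11/2 + 11/1 = 16.50000.

16.5000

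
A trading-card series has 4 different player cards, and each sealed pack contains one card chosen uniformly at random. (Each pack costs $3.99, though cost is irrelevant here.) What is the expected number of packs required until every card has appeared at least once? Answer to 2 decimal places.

The wait to go from k to k+1 distinct cards is geometric with mean 4/(4-k).
E[T] = 4/4 + 4/3 + 4/2 + 4/1 = 4·H_{4}.
H_{4} = 2.083, so E[T] = 8.333.

8.33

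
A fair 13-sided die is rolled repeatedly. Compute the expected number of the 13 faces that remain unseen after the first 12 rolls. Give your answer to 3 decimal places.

4.975

For each face, P(unseen after 12) = (12/13)^12 = 0.3827.
By linearity of expectation, E[unseen] = 13·(12/13)^12 = 4.9751.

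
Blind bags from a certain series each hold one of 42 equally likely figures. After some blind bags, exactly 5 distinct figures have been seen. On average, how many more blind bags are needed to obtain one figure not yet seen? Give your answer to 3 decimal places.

The number of blind bags until the next new figure is geometric with success probability 37/42, so its mean is 42/37.
E = 42/37 = 1.1351.

1.135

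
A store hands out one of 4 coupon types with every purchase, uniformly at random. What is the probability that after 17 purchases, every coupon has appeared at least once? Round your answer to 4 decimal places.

By inclusion–exclusion over which coupons are missing,
P(all seen) = Σ_{j=0}^{4} (-1)^j C(4,j)((4-j)/4)^17
= 1.00000 - 0.03007 + 0.00005 - 0.00000 + 0.00000
= 0.96998.

0.9700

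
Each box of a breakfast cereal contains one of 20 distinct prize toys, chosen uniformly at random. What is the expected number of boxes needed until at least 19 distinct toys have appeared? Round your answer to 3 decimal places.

Going from k to k+1 distinct takes a geometric number of boxes with mean 20/(20-k).
Sum over k = 0,...,18: E = 20/20 + 20/19 + 20/18 + ... + 20/3 + 20/2 = 51.9548.

51.955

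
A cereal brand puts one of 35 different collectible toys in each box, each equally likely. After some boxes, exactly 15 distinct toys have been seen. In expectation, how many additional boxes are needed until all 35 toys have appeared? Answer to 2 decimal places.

With k distinct toys already seen, the next new one takes an expected 35/(35-k) boxes.
Sum over k = 15,...,34: E = 35/20 + 35/19 + 35/18 + ... + 35/2 + 35/1 = 125.921.

125.92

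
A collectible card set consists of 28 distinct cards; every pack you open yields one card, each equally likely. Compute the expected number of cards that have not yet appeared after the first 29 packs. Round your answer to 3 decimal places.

9.753

For each card, P(unseen after 29) = (27/28)^29 = 0.3483.
By linearity of expectation, E[unseen] = 28·(27/28)^29 = 9.7527.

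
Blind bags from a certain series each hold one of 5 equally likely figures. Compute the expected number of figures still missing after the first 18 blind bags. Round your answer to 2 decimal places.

For each figure, P(unseen after 18) = (4/5)^18 = 0.018.
By linearity of expectation, E[unseen] = 5·(4/5)^18 = 0.090.

0.09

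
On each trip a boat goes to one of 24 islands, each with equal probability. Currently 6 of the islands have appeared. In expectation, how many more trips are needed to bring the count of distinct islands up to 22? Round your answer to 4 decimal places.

47.8826

With k distinct islands already seen, the next new one takes an expected 24/(24-k) trips.
Sum over k = 6,...,21: E = 24/18 + 24/17 + 24/16 + ... + 24/4 + 24/3 = 47.88259.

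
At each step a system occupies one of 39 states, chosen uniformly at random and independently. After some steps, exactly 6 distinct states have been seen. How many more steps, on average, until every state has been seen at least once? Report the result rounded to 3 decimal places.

159.463

From k distinct to k+1 distinct takes on average 39/(39-k) steps.
Sum over k = 6,...,38: E = 39/33 + 39/32 + 39/31 + ... + 39/2 + 39/1 = 159.4631.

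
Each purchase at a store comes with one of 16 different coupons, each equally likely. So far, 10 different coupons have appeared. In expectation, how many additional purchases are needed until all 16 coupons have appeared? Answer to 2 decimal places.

39.20

The wait to go from k to k+1 distinct coupons is geometric with mean 16/(16-k).
Sum over k = 10,...,15: E = 16/6 + 16/5 + 16/4 + 16/3 + 16/2 + 16/1 = 39.200.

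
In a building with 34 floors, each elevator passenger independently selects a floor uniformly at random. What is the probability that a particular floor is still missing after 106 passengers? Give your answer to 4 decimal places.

0.0422

On each passenger the fixed floor fails to appear with probability 33/34.
P(still missing after 106) = (33/34)^106 = 0.04224.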